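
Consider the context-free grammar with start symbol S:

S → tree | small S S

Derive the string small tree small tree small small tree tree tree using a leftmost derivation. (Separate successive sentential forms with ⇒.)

S ⇒ small S S   [S → small S S]
small S S ⇒ small tree S   [S → tree]
small tree S ⇒ small tree small S S   [S → small S S]
small tree small S S ⇒ small tree small tree S   [S → tree]
small tree small tree S ⇒ small tree small tree small S S   [S → small S S]
small tree small tree small S S ⇒ small tree small tree small small S S S   [S → small S S]
small tree small tree small small S S S ⇒ small tree small tree small small tree S S   [S → tree]
small tree small tree small small tree S S ⇒ small tree small tree small small tree tree S   [S → tree]
small tree small tree small small tree tree S ⇒ small tree small tree small small tree tree tree   [S → tree]

S ⇒ small S S ⇒ small tree S ⇒ small tree small S S ⇒ small tree small tree S ⇒ small tree small tree small S S ⇒ small tree small tree small small S S S ⇒ small tree small tree small small tree S S ⇒ small tree small tree small small tree tree S ⇒ small tree small tree small small tree tree tree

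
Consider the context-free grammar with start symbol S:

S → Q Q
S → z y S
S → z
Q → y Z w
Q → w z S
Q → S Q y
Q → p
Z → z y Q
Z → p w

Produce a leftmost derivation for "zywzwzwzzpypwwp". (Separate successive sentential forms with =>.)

S => zyS => zyQQ => zywzSQ => zywzQQQ => zywzwzSQQ => zywzwzQQQQ => zywzwzwzSQQQ => zywzwzwzzQQQ => zywzwzwzzpQQ => zywzwzwzzpyZwQ => zywzwzwzzpypwwQ => zywzwzwzzpypwwp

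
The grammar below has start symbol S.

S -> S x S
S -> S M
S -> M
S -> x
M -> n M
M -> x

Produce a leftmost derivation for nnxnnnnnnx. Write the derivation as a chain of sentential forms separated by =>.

S=>SM=>MM=>nMM=>nnMM=>nnxM=>nnxnM=>nnxnnM=>nnxnnnM=>nnxnnnnM=>nnxnnnnnM=>nnxnnnnnnM=>nnxnnnnnnx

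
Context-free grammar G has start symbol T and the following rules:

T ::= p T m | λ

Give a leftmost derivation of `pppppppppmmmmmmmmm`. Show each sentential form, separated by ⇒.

T ⇒ pTm ⇒ ppTmm ⇒ pppTmmm ⇒ ppppTmmmm ⇒ pppppTmmmmm ⇒ ppppppTmmmmmm ⇒ pppppppTmmmmmmm ⇒ ppppppppTmmmmmmmm ⇒ pppppppppTmmmmmmmmm ⇒ pppppppppmmmmmmmmm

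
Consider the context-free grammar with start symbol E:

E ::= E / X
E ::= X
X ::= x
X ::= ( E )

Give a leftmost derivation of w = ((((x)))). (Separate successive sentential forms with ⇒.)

E ⇒ X   [E ::= X]
X ⇒ (E)   [X ::= ( E )]
(E) ⇒ (X)   [E ::= X]
(X) ⇒ ((E))   [X ::= ( E )]
((E)) ⇒ ((X))   [E ::= X]
((X)) ⇒ (((E)))   [X ::= ( E )]
(((E))) ⇒ (((X)))   [E ::= X]
(((X))) ⇒ ((((E))))   [X ::= ( E )]
((((E)))) ⇒ ((((X))))   [E ::= X]
((((X)))) ⇒ ((((x))))   [X ::= x]

E⇒X⇒(E)⇒(X)⇒((E))⇒((X))⇒(((E)))⇒(((X)))⇒((((E))))⇒((((X))))⇒((((x))))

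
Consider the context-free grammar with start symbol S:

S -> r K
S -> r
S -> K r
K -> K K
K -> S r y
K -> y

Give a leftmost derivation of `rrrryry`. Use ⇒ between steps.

S⇒rK⇒rSry⇒rrKry⇒rrSryry⇒rrrryry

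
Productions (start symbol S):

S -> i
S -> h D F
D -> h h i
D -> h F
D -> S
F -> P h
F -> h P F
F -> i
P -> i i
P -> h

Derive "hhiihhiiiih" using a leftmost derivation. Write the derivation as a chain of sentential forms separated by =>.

S => hDF => hhFF => hhPhF => hhiihF => hhiihhPF => hhiihhiiF => hhiihhiiPh => hhiihhiiiih

S => hDF   [S -> h D F]
hDF => hhFF   [D -> h F]
hhFF => hhPhF   [F -> P h]
hhPhF => hhiihF   [P -> i i]
hhiihF => hhiihhPF   [F -> h P F]
hhiihhPF => hhiihhiiF   [P -> i i]
hhiihhiiF => hhiihhiiPh   [F -> P h]
hhiihhiiPh => hhiihhiiiih   [P -> i i]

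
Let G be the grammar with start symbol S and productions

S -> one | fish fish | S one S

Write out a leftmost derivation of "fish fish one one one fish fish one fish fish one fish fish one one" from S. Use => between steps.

S => S one S   [S -> S one S]
S one S => S one S one S   [S -> S one S]
S one S one S => fish fish one S one S   [S -> fish fish]
fish fish one S one S => fish fish one S one S one S   [S -> S one S]
fish fish one S one S one S => fish fish one one one S one S   [S -> one]
fish fish one one one S one S => fish fish one one one S one S one S   [S -> S one S]
fish fish one one one S one S one S => fish fish one one one S one S one S one S   [S -> S one S]
fish fish one one one S one S one S one S => fish fish one one one fish fish one S one S one S   [S -> fish fish]
fish fish one one one fish fish one S one S one S => fish fish one one one fish fish one fish fish one S one S   [S -> fish fish]
fish fish one one one fish fish one fish fish one S one S => fish fish one one one fish fish one fish fish one fish fish one S   [S -> fish fish]
fish fish one one one fish fish one fish fish one fish fish one S => fish fish one one one fish fish one fish fish one fish fish one one   [S -> one]

S => S one S => S one S one S => fish fish one S one S => fish fish one S one S one S => fish fish one one one S one S => fish fish one one one S one S one S => fish fish one one one S one S one S one S => fish fish one one one fish fish one S one S one S => fish fish one one one fish fish one fish fish one S one S => fish fish one one one fish fish one fish fish one fish fish one S => fish fish one one one fish fish one fish fish one fish fish one one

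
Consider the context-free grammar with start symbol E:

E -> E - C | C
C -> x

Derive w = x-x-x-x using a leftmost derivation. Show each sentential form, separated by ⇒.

E ⇒ E-C   [E -> E - C]
E-C ⇒ E-C-C   [E -> E - C]
E-C-C ⇒ E-C-C-C   [E -> E - C]
E-C-C-C ⇒ C-C-C-C   [E -> C]
C-C-C-C ⇒ x-C-C-C   [C -> x]
x-C-C-C ⇒ x-x-C-C   [C -> x]
x-x-C-C ⇒ x-x-x-C   [C -> x]
x-x-x-C ⇒ x-x-x-x   [C -> x]

E ⇒ E-C ⇒ E-C-C ⇒ E-C-C-C ⇒ C-C-C-C ⇒ x-C-C-C ⇒ x-x-C-C ⇒ x-x-x-C ⇒ x-x-x-x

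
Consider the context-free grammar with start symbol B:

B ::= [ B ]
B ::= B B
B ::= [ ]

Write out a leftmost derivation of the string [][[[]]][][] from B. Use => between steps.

B=>BB=>BBB=>[]BB=>[]BBB=>[][B]BB=>[][[B]]BB=>[][[[]]]BB=>[][[[]]][]B=>[][[[]]][][]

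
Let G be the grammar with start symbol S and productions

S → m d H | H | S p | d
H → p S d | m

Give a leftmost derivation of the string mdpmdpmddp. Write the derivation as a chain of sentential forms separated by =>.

S=>Sp=>mdHp=>mdpSdp=>mdpmdHdp=>mdpmdpSddp=>mdpmdpHddp=>mdpmdpmddp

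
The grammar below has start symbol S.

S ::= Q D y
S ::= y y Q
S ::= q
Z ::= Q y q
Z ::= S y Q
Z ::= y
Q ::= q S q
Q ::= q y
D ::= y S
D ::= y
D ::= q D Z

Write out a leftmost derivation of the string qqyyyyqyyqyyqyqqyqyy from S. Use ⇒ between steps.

S⇒QDy⇒qSqDy⇒qQDyqDy⇒qqyDyqDy⇒qqyySyqDy⇒qqyyyyQyqDy⇒qqyyyyqSqyqDy⇒qqyyyyqyyQqyqDy⇒qqyyyyqyyqSqqyqDy⇒qqyyyyqyyqyyQqqyqDy⇒qqyyyyqyyqyyqyqqyqDy⇒qqyyyyqyyqyyqyqqyqyy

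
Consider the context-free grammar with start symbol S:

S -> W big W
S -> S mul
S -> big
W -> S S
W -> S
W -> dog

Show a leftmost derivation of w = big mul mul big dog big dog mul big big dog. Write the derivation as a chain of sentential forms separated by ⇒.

S ⇒ W big W ⇒ S S big W ⇒ S mul S big W ⇒ W big W mul S big W ⇒ S big W mul S big W ⇒ W big W big W mul S big W ⇒ S big W big W mul S big W ⇒ S mul big W big W mul S big W ⇒ S mul mul big W big W mul S big W ⇒ big mul mul big W big W mul S big W ⇒ big mul mul big dog big W mul S big W ⇒ big mul mul big dog big dog mul S big W ⇒ big mul mul big dog big dog mul big big W ⇒ big mul mul big dog big dog mul big big dog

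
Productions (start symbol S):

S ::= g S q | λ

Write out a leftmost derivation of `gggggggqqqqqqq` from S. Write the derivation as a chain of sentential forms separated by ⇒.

S⇒gSq⇒ggSqq⇒gggSqqq⇒ggggSqqqq⇒gggggSqqqqq⇒ggggggSqqqqqq⇒gggggggSqqqqqqq⇒gggggggqqqqqqq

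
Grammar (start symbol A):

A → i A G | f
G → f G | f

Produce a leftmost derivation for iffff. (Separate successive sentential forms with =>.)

A => iAG => ifG => iffG => ifffG => iffff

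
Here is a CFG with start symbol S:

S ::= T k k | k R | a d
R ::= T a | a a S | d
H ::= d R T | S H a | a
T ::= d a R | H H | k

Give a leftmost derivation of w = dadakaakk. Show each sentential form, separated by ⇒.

S⇒Tkk⇒daRkk⇒daTakk⇒dadaRakk⇒dadaTaakk⇒dadakaakk

S ⇒ Tkk   [S ::= T k k]
Tkk ⇒ daRkk   [T ::= d a R]
daRkk ⇒ daTakk   [R ::= T a]
daTakk ⇒ dadaRakk   [T ::= d a R]
dadaRakk ⇒ dadaTaakk   [R ::= T a]
dadaTaakk ⇒ dadakaakk   [T ::= k]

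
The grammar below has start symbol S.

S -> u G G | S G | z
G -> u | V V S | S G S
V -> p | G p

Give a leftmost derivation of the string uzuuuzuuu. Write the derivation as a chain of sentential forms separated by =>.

S => SG   [S -> S G]
SG => SGG   [S -> S G]
SGG => uGGGG   [S -> u G G]
uGGGG => uSGSGGG   [G -> S G S]
uSGSGGG => uSGGSGGG   [S -> S G]
uSGGSGGG => uSGGGSGGG   [S -> S G]
uSGGGSGGG => uzGGGSGGG   [S -> z]
uzGGGSGGG => uzuGGSGGG   [G -> u]
uzuGGSGGG => uzuuGSGGG   [G -> u]
uzuuGSGGG => uzuuuSGGG   [G -> u]
uzuuuSGGG => uzuuuzGGG   [S -> z]
uzuuuzGGG => uzuuuzuGG   [G -> u]
uzuuuzuGG => uzuuuzuuG   [G -> u]
uzuuuzuuG => uzuuuzuuu   [G -> u]

S => SG => SGG => uGGGG => uSGSGGG => uSGGSGGG => uSGGGSGGG => uzGGGSGGG => uzuGGSGGG => uzuuGSGGG => uzuuuSGGG => uzuuuzGGG => uzuuuzuGG => uzuuuzuuG => uzuuuzuuu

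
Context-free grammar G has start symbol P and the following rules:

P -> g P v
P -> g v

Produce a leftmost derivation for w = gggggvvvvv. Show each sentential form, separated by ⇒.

P ⇒ gPv   [P -> g P v]
gPv ⇒ ggPvv   [P -> g P v]
ggPvv ⇒ gggPvvv   [P -> g P v]
gggPvvv ⇒ ggggPvvvv   [P -> g P v]
ggggPvvvv ⇒ gggggvvvvv   [P -> g v]

P ⇒ gPv ⇒ ggPvv ⇒ gggPvvv ⇒ ggggPvvvv ⇒ gggggvvvvv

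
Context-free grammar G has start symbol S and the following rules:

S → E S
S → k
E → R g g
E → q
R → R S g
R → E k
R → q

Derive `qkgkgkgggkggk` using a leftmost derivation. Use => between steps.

S=>ES=>RggS=>EkggS=>RggkggS=>RSgggkggS=>RSgSgggkggS=>RSgSgSgggkggS=>qSgSgSgggkggS=>qkgSgSgggkggS=>qkgkgSgggkggS=>qkgkgkgggkggS=>qkgkgkgggkggk

S => ES   [S → E S]
ES => RggS   [E → R g g]
RggS => EkggS   [R → E k]
EkggS => RggkggS   [E → R g g]
RggkggS => RSgggkggS   [R → R S g]
RSgggkggS => RSgSgggkggS   [R → R S g]
RSgSgggkggS => RSgSgSgggkggS   [R → R S g]
RSgSgSgggkggS => qSgSgSgggkggS   [R → q]
qSgSgSgggkggS => qkgSgSgggkggS   [S → k]
qkgSgSgggkggS => qkgkgSgggkggS   [S → k]
qkgkgSgggkggS => qkgkgkgggkggS   [S → k]
qkgkgkgggkggS => qkgkgkgggkggk   [S → k]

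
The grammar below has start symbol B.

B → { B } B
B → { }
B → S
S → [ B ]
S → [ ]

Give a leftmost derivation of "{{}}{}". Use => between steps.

B => {B}B => {{}}B => {{}}{}

B => {B}B   [B → { B } B]
{B}B => {{}}B   [B → { }]
{{}}B => {{}}{}   [B → { }]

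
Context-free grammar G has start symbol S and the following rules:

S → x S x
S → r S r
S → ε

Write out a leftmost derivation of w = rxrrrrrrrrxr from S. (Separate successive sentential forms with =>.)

S=>rSr=>rxSxr=>rxrSrxr=>rxrrSrrxr=>rxrrrSrrrxr=>rxrrrrSrrrrxr=>rxrrrrrrrrxr

S => rSr   [S → r S r]
rSr => rxSxr   [S → x S x]
rxSxr => rxrSrxr   [S → r S r]
rxrSrxr => rxrrSrrxr   [S → r S r]
rxrrSrrxr => rxrrrSrrrxr   [S → r S r]
rxrrrSrrrxr => rxrrrrSrrrrxr   [S → r S r]
rxrrrrSrrrrxr => rxrrrrrrrrxr   [S → ε]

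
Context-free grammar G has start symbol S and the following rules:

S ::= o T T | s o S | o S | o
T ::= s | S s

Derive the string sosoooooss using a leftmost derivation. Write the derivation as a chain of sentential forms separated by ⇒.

S ⇒ soS ⇒ sosoS ⇒ sosooTT ⇒ sosooSsT ⇒ sosoooSsT ⇒ sosooooSsT ⇒ sosooooosT ⇒ sosoooooss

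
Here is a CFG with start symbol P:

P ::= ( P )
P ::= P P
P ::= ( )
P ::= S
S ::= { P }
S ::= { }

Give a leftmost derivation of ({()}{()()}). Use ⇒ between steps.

P ⇒ (P) ⇒ (PP) ⇒ (SP) ⇒ ({P}P) ⇒ ({()}P) ⇒ ({()}S) ⇒ ({()}{P}) ⇒ ({()}{PP}) ⇒ ({()}{()P}) ⇒ ({()}{()()})

P ⇒ (P)   [P ::= ( P )]
(P) ⇒ (PP)   [P ::= P P]
(PP) ⇒ (SP)   [P ::= S]
(SP) ⇒ ({P}P)   [S ::= { P }]
({P}P) ⇒ ({()}P)   [P ::= ( )]
({()}P) ⇒ ({()}S)   [P ::= S]
({()}S) ⇒ ({()}{P})   [S ::= { P }]
({()}{P}) ⇒ ({()}{PP})   [P ::= P P]
({()}{PP}) ⇒ ({()}{()P})   [P ::= ( )]
({()}{()P}) ⇒ ({()}{()()})   [P ::= ( )]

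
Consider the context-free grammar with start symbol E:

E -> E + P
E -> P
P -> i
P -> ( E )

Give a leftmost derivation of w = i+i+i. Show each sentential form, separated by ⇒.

E ⇒ E+P   [E -> E + P]
E+P ⇒ E+P+P   [E -> E + P]
E+P+P ⇒ P+P+P   [E -> P]
P+P+P ⇒ i+P+P   [P -> i]
i+P+P ⇒ i+i+P   [P -> i]
i+i+P ⇒ i+i+i   [P -> i]

E ⇒ E+P ⇒ E+P+P ⇒ P+P+P ⇒ i+P+P ⇒ i+i+P ⇒ i+i+i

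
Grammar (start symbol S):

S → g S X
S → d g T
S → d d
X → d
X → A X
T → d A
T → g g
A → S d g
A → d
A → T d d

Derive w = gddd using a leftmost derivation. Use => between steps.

S => gSX => gddX => gddd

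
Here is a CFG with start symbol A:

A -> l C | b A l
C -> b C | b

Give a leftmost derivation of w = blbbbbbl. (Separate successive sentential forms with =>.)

A => bAl => blCl => blbCl => blbbCl => blbbbCl => blbbbbCl => blbbbbbl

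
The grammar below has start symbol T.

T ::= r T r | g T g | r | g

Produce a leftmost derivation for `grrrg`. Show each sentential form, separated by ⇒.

T ⇒ gTg ⇒ grTrg ⇒ grrrg

T ⇒ gTg   [T ::= g T g]
gTg ⇒ grTrg   [T ::= r T r]
grTrg ⇒ grrrg   [T ::= r]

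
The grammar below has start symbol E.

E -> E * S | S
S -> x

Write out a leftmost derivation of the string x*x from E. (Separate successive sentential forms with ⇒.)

E ⇒ E*S   [E -> E * S]
E*S ⇒ S*S   [E -> S]
S*S ⇒ x*S   [S -> x]
x*S ⇒ x*x   [S -> x]

E ⇒ E*S ⇒ S*S ⇒ x*S ⇒ x*x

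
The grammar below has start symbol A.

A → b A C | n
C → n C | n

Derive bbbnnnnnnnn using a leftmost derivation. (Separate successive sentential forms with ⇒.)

A⇒bAC⇒bbACC⇒bbbACCC⇒bbbnCCC⇒bbbnnCCC⇒bbbnnnCCC⇒bbbnnnnCCC⇒bbbnnnnnCC⇒bbbnnnnnnCC⇒bbbnnnnnnnC⇒bbbnnnnnnnn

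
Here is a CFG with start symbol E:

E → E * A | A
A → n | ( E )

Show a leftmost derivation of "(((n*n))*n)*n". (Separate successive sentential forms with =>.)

E=>E*A=>A*A=>(E)*A=>(E*A)*A=>(A*A)*A=>((E)*A)*A=>((A)*A)*A=>(((E))*A)*A=>(((E*A))*A)*A=>(((A*A))*A)*A=>(((n*A))*A)*A=>(((n*n))*A)*A=>(((n*n))*n)*A=>(((n*n))*n)*n

E => E*A   [E → E * A]
E*A => A*A   [E → A]
A*A => (E)*A   [A → ( E )]
(E)*A => (E*A)*A   [E → E * A]
(E*A)*A => (A*A)*A   [E → A]
(A*A)*A => ((E)*A)*A   [A → ( E )]
((E)*A)*A => ((A)*A)*A   [E → A]
((A)*A)*A => (((E))*A)*A   [A → ( E )]
(((E))*A)*A => (((E*A))*A)*A   [E → E * A]
(((E*A))*A)*A => (((A*A))*A)*A   [E → A]
(((A*A))*A)*A => (((n*A))*A)*A   [A → n]
(((n*A))*A)*A => (((n*n))*A)*A   [A → n]
(((n*n))*A)*A => (((n*n))*n)*A   [A → n]
(((n*n))*n)*A => (((n*n))*n)*n   [A → n]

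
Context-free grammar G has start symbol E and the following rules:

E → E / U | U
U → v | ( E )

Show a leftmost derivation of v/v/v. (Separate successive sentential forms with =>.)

E => E/U   [E → E / U]
E/U => E/U/U   [E → E / U]
E/U/U => U/U/U   [E → U]
U/U/U => v/U/U   [U → v]
v/U/U => v/v/U   [U → v]
v/v/U => v/v/v   [U → v]

E => E/U => E/U/U => U/U/U => v/U/U => v/v/U => v/v/v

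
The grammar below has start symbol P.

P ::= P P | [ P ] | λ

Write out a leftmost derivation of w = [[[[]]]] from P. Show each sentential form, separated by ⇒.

P ⇒ [P]   [P ::= [ P ]]
[P] ⇒ [PP]   [P ::= P P]
[PP] ⇒ [[P]P]   [P ::= [ P ]]
[[P]P] ⇒ [[PP]P]   [P ::= P P]
[[PP]P] ⇒ [[[P]P]P]   [P ::= [ P ]]
[[[P]P]P] ⇒ [[[[P]]P]P]   [P ::= [ P ]]
[[[[P]]P]P] ⇒ [[[[]]P]P]   [P ::= λ]
[[[[]]P]P] ⇒ [[[[]]]P]   [P ::= λ]
[[[[]]]P] ⇒ [[[[]]]]   [P ::= λ]

P⇒[P]⇒[PP]⇒[[P]P]⇒[[PP]P]⇒[[[P]P]P]⇒[[[[P]]P]P]⇒[[[[]]P]P]⇒[[[[]]]P]⇒[[[[]]]]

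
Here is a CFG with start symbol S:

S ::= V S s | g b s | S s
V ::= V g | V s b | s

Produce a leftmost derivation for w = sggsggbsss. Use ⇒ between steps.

S ⇒ VSs   [S ::= V S s]
VSs ⇒ VgSs   [V ::= V g]
VgSs ⇒ VggSs   [V ::= V g]
VggSs ⇒ sggSs   [V ::= s]
sggSs ⇒ sggVSss   [S ::= V S s]
sggVSss ⇒ sggVgSss   [V ::= V g]
sggVgSss ⇒ sggsgSss   [V ::= s]
sggsgSss ⇒ sggsggbsss   [S ::= g b s]

S ⇒ VSs ⇒ VgSs ⇒ VggSs ⇒ sggSs ⇒ sggVSss ⇒ sggVgSss ⇒ sggsgSss ⇒ sggsggbsss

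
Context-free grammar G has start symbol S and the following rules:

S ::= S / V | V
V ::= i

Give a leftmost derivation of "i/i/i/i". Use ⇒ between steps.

S ⇒ S/V ⇒ S/V/V ⇒ S/V/V/V ⇒ V/V/V/V ⇒ i/V/V/V ⇒ i/i/V/V ⇒ i/i/i/V ⇒ i/i/i/i

S ⇒ S/V   [S ::= S / V]
S/V ⇒ S/V/V   [S ::= S / V]
S/V/V ⇒ S/V/V/V   [S ::= S / V]
S/V/V/V ⇒ V/V/V/V   [S ::= V]
V/V/V/V ⇒ i/V/V/V   [V ::= i]
i/V/V/V ⇒ i/i/V/V   [V ::= i]
i/i/V/V ⇒ i/i/i/V   [V ::= i]
i/i/i/V ⇒ i/i/i/i   [V ::= i]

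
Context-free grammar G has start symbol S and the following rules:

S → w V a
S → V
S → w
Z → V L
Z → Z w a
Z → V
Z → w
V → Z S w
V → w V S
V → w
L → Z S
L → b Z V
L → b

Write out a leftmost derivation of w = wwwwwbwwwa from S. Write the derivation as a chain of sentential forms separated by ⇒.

S⇒wVa⇒wwVSa⇒wwZSwSa⇒wwVLSwSa⇒wwwVSLSwSa⇒wwwwSLSwSa⇒wwwwwLSwSa⇒wwwwwbSwSa⇒wwwwwbwwSa⇒wwwwwbwwwa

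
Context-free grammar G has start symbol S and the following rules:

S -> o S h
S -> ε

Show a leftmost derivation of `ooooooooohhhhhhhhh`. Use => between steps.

S => oSh => ooShh => oooShhh => ooooShhhh => oooooShhhhh => ooooooShhhhhh => oooooooShhhhhhh => ooooooooShhhhhhhh => oooooooooShhhhhhhhh => ooooooooohhhhhhhhh

S => oSh   [S -> o S h]
oSh => ooShh   [S -> o S h]
ooShh => oooShhh   [S -> o S h]
oooShhh => ooooShhhh   [S -> o S h]
ooooShhhh => oooooShhhhh   [S -> o S h]
oooooShhhhh => ooooooShhhhhh   [S -> o S h]
ooooooShhhhhh => oooooooShhhhhhh   [S -> o S h]
oooooooShhhhhhh => ooooooooShhhhhhhh   [S -> o S h]
ooooooooShhhhhhhh => oooooooooShhhhhhhhh   [S -> o S h]
oooooooooShhhhhhhhh => ooooooooohhhhhhhhh   [S -> ε]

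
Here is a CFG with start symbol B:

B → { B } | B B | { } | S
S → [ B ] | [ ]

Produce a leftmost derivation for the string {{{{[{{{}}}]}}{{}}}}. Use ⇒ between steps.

B ⇒ {B}   [B → { B }]
{B} ⇒ {{B}}   [B → { B }]
{{B}} ⇒ {{BB}}   [B → B B]
{{BB}} ⇒ {{{B}B}}   [B → { B }]
{{{B}B}} ⇒ {{{{B}}B}}   [B → { B }]
{{{{B}}B}} ⇒ {{{{S}}B}}   [B → S]
{{{{S}}B}} ⇒ {{{{[B]}}B}}   [S → [ B ]]
{{{{[B]}}B}} ⇒ {{{{[{B}]}}B}}   [B → { B }]
{{{{[{B}]}}B}} ⇒ {{{{[{{B}}]}}B}}   [B → { B }]
{{{{[{{B}}]}}B}} ⇒ {{{{[{{{}}}]}}B}}   [B → { }]
{{{{[{{{}}}]}}B}} ⇒ {{{{[{{{}}}]}}{B}}}   [B → { B }]
{{{{[{{{}}}]}}{B}}} ⇒ {{{{[{{{}}}]}}{{}}}}   [B → { }]

B⇒{B}⇒{{B}}⇒{{BB}}⇒{{{B}B}}⇒{{{{B}}B}}⇒{{{{S}}B}}⇒{{{{[B]}}B}}⇒{{{{[{B}]}}B}}⇒{{{{[{{B}}]}}B}}⇒{{{{[{{{}}}]}}B}}⇒{{{{[{{{}}}]}}{B}}}⇒{{{{[{{{}}}]}}{{}}}}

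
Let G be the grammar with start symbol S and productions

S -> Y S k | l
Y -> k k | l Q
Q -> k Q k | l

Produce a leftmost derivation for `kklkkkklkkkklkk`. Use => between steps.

S=>YSk=>kkSk=>kkYSkk=>kklQSkk=>kklkQkSkk=>kklkkQkkSkk=>kklkkkQkkkSkk=>kklkkkkQkkkkSkk=>kklkkkklkkkkSkk=>kklkkkklkkkklkk

S => YSk   [S -> Y S k]
YSk => kkSk   [Y -> k k]
kkSk => kkYSkk   [S -> Y S k]
kkYSkk => kklQSkk   [Y -> l Q]
kklQSkk => kklkQkSkk   [Q -> k Q k]
kklkQkSkk => kklkkQkkSkk   [Q -> k Q k]
kklkkQkkSkk => kklkkkQkkkSkk   [Q -> k Q k]
kklkkkQkkkSkk => kklkkkkQkkkkSkk   [Q -> k Q k]
kklkkkkQkkkkSkk => kklkkkklkkkkSkk   [Q -> l]
kklkkkklkkkkSkk => kklkkkklkkkklkk   [S -> l]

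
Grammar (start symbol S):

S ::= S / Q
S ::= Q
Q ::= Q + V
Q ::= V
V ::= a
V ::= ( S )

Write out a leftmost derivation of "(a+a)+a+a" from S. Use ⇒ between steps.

S⇒Q⇒Q+V⇒Q+V+V⇒V+V+V⇒(S)+V+V⇒(Q)+V+V⇒(Q+V)+V+V⇒(V+V)+V+V⇒(a+V)+V+V⇒(a+a)+V+V⇒(a+a)+a+V⇒(a+a)+a+a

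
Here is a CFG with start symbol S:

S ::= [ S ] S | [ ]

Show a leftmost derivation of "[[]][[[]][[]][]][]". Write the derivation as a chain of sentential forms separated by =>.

S => [S]S   [S ::= [ S ] S]
[S]S => [[]]S   [S ::= [ ]]
[[]]S => [[]][S]S   [S ::= [ S ] S]
[[]][S]S => [[]][[S]S]S   [S ::= [ S ] S]
[[]][[S]S]S => [[]][[[]]S]S   [S ::= [ ]]
[[]][[[]]S]S => [[]][[[]][S]S]S   [S ::= [ S ] S]
[[]][[[]][S]S]S => [[]][[[]][[]]S]S   [S ::= [ ]]
[[]][[[]][[]]S]S => [[]][[[]][[]][]]S   [S ::= [ ]]
[[]][[[]][[]][]]S => [[]][[[]][[]][]][]   [S ::= [ ]]

S=>[S]S=>[[]]S=>[[]][S]S=>[[]][[S]S]S=>[[]][[[]]S]S=>[[]][[[]][S]S]S=>[[]][[[]][[]]S]S=>[[]][[[]][[]][]]S=>[[]][[[]][[]][]][]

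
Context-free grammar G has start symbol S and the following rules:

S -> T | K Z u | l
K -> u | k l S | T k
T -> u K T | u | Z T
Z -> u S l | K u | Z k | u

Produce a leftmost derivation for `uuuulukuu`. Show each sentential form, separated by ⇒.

S ⇒ T   [S -> T]
T ⇒ ZT   [T -> Z T]
ZT ⇒ KuT   [Z -> K u]
KuT ⇒ TkuT   [K -> T k]
TkuT ⇒ ZTkuT   [T -> Z T]
ZTkuT ⇒ uSlTkuT   [Z -> u S l]
uSlTkuT ⇒ uTlTkuT   [S -> T]
uTlTkuT ⇒ uuKTlTkuT   [T -> u K T]
uuKTlTkuT ⇒ uuuTlTkuT   [K -> u]
uuuTlTkuT ⇒ uuuulTkuT   [T -> u]
uuuulTkuT ⇒ uuuulukuT   [T -> u]
uuuulukuT ⇒ uuuulukuu   [T -> u]

S ⇒ T ⇒ ZT ⇒ KuT ⇒ TkuT ⇒ ZTkuT ⇒ uSlTkuT ⇒ uTlTkuT ⇒ uuKTlTkuT ⇒ uuuTlTkuT ⇒ uuuulTkuT ⇒ uuuulukuT ⇒ uuuulukuu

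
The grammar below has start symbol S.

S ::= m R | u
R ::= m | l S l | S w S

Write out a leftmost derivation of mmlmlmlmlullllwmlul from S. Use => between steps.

S=>mR=>mSwS=>mmRwS=>mmlSlwS=>mmlmRlwS=>mmlmlSllwS=>mmlmlmRllwS=>mmlmlmlSlllwS=>mmlmlmlmRlllwS=>mmlmlmlmlSllllwS=>mmlmlmlmlullllwS=>mmlmlmlmlullllwmR=>mmlmlmlmlullllwmlSl=>mmlmlmlmlullllwmlul

S => mR   [S ::= m R]
mR => mSwS   [R ::= S w S]
mSwS => mmRwS   [S ::= m R]
mmRwS => mmlSlwS   [R ::= l S l]
mmlSlwS => mmlmRlwS   [S ::= m R]
mmlmRlwS => mmlmlSllwS   [R ::= l S l]
mmlmlSllwS => mmlmlmRllwS   [S ::= m R]
mmlmlmRllwS => mmlmlmlSlllwS   [R ::= l S l]
mmlmlmlSlllwS => mmlmlmlmRlllwS   [S ::= m R]
mmlmlmlmRlllwS => mmlmlmlmlSllllwS   [R ::= l S l]
mmlmlmlmlSllllwS => mmlmlmlmlullllwS   [S ::= u]
mmlmlmlmlullllwS => mmlmlmlmlullllwmR   [S ::= m R]
mmlmlmlmlullllwmR => mmlmlmlmlullllwmlSl   [R ::= l S l]
mmlmlmlmlullllwmlSl => mmlmlmlmlullllwmlul   [S ::= u]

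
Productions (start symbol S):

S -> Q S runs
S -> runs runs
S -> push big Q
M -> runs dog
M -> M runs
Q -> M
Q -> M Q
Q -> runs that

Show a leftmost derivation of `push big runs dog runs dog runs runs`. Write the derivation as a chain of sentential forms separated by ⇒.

S ⇒ push big Q   [S -> push big Q]
push big Q ⇒ push big M Q   [Q -> M Q]
push big M Q ⇒ push big runs dog Q   [M -> runs dog]
push big runs dog Q ⇒ push big runs dog M   [Q -> M]
push big runs dog M ⇒ push big runs dog M runs   [M -> M runs]
push big runs dog M runs ⇒ push big runs dog M runs runs   [M -> M runs]
push big runs dog M runs runs ⇒ push big runs dog runs dog runs runs   [M -> runs dog]

S ⇒ push big Q ⇒ push big M Q ⇒ push big runs dog Q ⇒ push big runs dog M ⇒ push big runs dog M runs ⇒ push big runs dog M runs runs ⇒ push big runs dog runs dog runs runs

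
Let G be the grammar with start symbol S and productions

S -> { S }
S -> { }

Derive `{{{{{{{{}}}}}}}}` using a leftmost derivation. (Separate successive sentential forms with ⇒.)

S ⇒ {S} ⇒ {{S}} ⇒ {{{S}}} ⇒ {{{{S}}}} ⇒ {{{{{S}}}}} ⇒ {{{{{{S}}}}}} ⇒ {{{{{{{S}}}}}}} ⇒ {{{{{{{{}}}}}}}}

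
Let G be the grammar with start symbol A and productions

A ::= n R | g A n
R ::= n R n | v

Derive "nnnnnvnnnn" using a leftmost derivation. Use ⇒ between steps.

A ⇒ nR   [A ::= n R]
nR ⇒ nnRn   [R ::= n R n]
nnRn ⇒ nnnRnn   [R ::= n R n]
nnnRnn ⇒ nnnnRnnn   [R ::= n R n]
nnnnRnnn ⇒ nnnnnRnnnn   [R ::= n R n]
nnnnnRnnnn ⇒ nnnnnvnnnn   [R ::= v]

A⇒nR⇒nnRn⇒nnnRnn⇒nnnnRnnn⇒nnnnnRnnnn⇒nnnnnvnnnn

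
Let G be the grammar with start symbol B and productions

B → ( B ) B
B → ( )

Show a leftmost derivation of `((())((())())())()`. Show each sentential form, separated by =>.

B => (B)B   [B → ( B ) B]
(B)B => ((B)B)B   [B → ( B ) B]
((B)B)B => ((())B)B   [B → ( )]
((())B)B => ((())(B)B)B   [B → ( B ) B]
((())(B)B)B => ((())((B)B)B)B   [B → ( B ) B]
((())((B)B)B)B => ((())((())B)B)B   [B → ( )]
((())((())B)B)B => ((())((())())B)B   [B → ( )]
((())((())())B)B => ((())((())())())B   [B → ( )]
((())((())())())B => ((())((())())())()   [B → ( )]

B=>(B)B=>((B)B)B=>((())B)B=>((())(B)B)B=>((())((B)B)B)B=>((())((())B)B)B=>((())((())())B)B=>((())((())())())B=>((())((())())())()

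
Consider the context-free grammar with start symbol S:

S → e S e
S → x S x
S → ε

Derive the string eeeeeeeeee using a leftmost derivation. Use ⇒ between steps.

S ⇒ eSe   [S → e S e]
eSe ⇒ eeSee   [S → e S e]
eeSee ⇒ eeeSeee   [S → e S e]
eeeSeee ⇒ eeeeSeeee   [S → e S e]
eeeeSeeee ⇒ eeeeeSeeeee   [S → e S e]
eeeeeSeeeee ⇒ eeeeeeeeee   [S → ε]

S ⇒ eSe ⇒ eeSee ⇒ eeeSeee ⇒ eeeeSeeee ⇒ eeeeeSeeeee ⇒ eeeeeeeeee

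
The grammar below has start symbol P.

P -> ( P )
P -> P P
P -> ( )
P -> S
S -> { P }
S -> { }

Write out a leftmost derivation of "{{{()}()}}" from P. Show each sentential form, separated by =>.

P=>S=>{P}=>{S}=>{{P}}=>{{PP}}=>{{SP}}=>{{{P}P}}=>{{{()}P}}=>{{{()}()}}

P => S   [P -> S]
S => {P}   [S -> { P }]
{P} => {S}   [P -> S]
{S} => {{P}}   [S -> { P }]
{{P}} => {{PP}}   [P -> P P]
{{PP}} => {{SP}}   [P -> S]
{{SP}} => {{{P}P}}   [S -> { P }]
{{{P}P}} => {{{()}P}}   [P -> ( )]
{{{()}P}} => {{{()}()}}   [P -> ( )]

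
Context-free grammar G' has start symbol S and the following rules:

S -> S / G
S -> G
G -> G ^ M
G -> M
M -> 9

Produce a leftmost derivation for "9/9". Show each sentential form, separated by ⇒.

S ⇒ S/G   [S -> S / G]
S/G ⇒ G/G   [S -> G]
G/G ⇒ M/G   [G -> M]
M/G ⇒ 9/G   [M -> 9]
9/G ⇒ 9/M   [G -> M]
9/M ⇒ 9/9   [M -> 9]

S ⇒ S/G ⇒ G/G ⇒ M/G ⇒ 9/G ⇒ 9/M ⇒ 9/9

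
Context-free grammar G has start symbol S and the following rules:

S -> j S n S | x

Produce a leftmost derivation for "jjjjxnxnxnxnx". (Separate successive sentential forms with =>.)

S => jSnS => jjSnSnS => jjjSnSnSnS => jjjjSnSnSnSnS => jjjjxnSnSnSnS => jjjjxnxnSnSnS => jjjjxnxnxnSnS => jjjjxnxnxnxnS => jjjjxnxnxnxnx

S => jSnS   [S -> j S n S]
jSnS => jjSnSnS   [S -> j S n S]
jjSnSnS => jjjSnSnSnS   [S -> j S n S]
jjjSnSnSnS => jjjjSnSnSnSnS   [S -> j S n S]
jjjjSnSnSnSnS => jjjjxnSnSnSnS   [S -> x]
jjjjxnSnSnSnS => jjjjxnxnSnSnS   [S -> x]
jjjjxnxnSnSnS => jjjjxnxnxnSnS   [S -> x]
jjjjxnxnxnSnS => jjjjxnxnxnxnS   [S -> x]
jjjjxnxnxnxnS => jjjjxnxnxnxnx   [S -> x]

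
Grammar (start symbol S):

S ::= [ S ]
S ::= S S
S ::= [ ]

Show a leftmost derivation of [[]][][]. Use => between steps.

S => SS => SSS => [S]SS => [[]]SS => [[]][]S => [[]][][]

S => SS   [S ::= S S]
SS => SSS   [S ::= S S]
SSS => [S]SS   [S ::= [ S ]]
[S]SS => [[]]SS   [S ::= [ ]]
[[]]SS => [[]][]S   [S ::= [ ]]
[[]][]S => [[]][][]   [S ::= [ ]]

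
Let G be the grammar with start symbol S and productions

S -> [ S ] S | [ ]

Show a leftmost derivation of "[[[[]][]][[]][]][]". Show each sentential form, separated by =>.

S => [S]S   [S -> [ S ] S]
[S]S => [[S]S]S   [S -> [ S ] S]
[[S]S]S => [[[S]S]S]S   [S -> [ S ] S]
[[[S]S]S]S => [[[[]]S]S]S   [S -> [ ]]
[[[[]]S]S]S => [[[[]][]]S]S   [S -> [ ]]
[[[[]][]]S]S => [[[[]][]][S]S]S   [S -> [ S ] S]
[[[[]][]][S]S]S => [[[[]][]][[]]S]S   [S -> [ ]]
[[[[]][]][[]]S]S => [[[[]][]][[]][]]S   [S -> [ ]]
[[[[]][]][[]][]]S => [[[[]][]][[]][]][]   [S -> [ ]]

S=>[S]S=>[[S]S]S=>[[[S]S]S]S=>[[[[]]S]S]S=>[[[[]][]]S]S=>[[[[]][]][S]S]S=>[[[[]][]][[]]S]S=>[[[[]][]][[]][]]S=>[[[[]][]][[]][]][]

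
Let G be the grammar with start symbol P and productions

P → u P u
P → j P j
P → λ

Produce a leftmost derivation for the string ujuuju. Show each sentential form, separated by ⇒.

P ⇒ uPu ⇒ ujPju ⇒ ujuPuju ⇒ ujuuju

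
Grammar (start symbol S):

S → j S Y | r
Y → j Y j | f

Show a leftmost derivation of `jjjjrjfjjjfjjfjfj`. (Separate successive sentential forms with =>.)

S=>jSY=>jjSYY=>jjjSYYY=>jjjjSYYYY=>jjjjrYYYY=>jjjjrjYjYYY=>jjjjrjfjYYY=>jjjjrjfjjYjYY=>jjjjrjfjjjYjjYY=>jjjjrjfjjjfjjYY=>jjjjrjfjjjfjjfY=>jjjjrjfjjjfjjfjYj=>jjjjrjfjjjfjjfjfj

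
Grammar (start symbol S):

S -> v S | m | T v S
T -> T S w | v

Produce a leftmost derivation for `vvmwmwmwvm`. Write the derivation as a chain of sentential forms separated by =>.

S => vS => vTvS => vTSwvS => vTSwSwvS => vTSwSwSwvS => vvSwSwSwvS => vvmwSwSwvS => vvmwmwSwvS => vvmwmwmwvS => vvmwmwmwvm

S => vS   [S -> v S]
vS => vTvS   [S -> T v S]
vTvS => vTSwvS   [T -> T S w]
vTSwvS => vTSwSwvS   [T -> T S w]
vTSwSwvS => vTSwSwSwvS   [T -> T S w]
vTSwSwSwvS => vvSwSwSwvS   [T -> v]
vvSwSwSwvS => vvmwSwSwvS   [S -> m]
vvmwSwSwvS => vvmwmwSwvS   [S -> m]
vvmwmwSwvS => vvmwmwmwvS   [S -> m]
vvmwmwmwvS => vvmwmwmwvm   [S -> m]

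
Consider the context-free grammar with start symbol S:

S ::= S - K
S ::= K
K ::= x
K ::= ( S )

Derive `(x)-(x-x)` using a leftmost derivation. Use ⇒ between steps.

S⇒S-K⇒K-K⇒(S)-K⇒(K)-K⇒(x)-K⇒(x)-(S)⇒(x)-(S-K)⇒(x)-(K-K)⇒(x)-(x-K)⇒(x)-(x-x)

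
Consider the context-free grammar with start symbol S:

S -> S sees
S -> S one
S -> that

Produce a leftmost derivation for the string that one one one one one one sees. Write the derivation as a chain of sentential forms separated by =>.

S => S sees   [S -> S sees]
S sees => S one sees   [S -> S one]
S one sees => S one one sees   [S -> S one]
S one one sees => S one one one sees   [S -> S one]
S one one one sees => S one one one one sees   [S -> S one]
S one one one one sees => S one one one one one sees   [S -> S one]
S one one one one one sees => S one one one one one one sees   [S -> S one]
S one one one one one one sees => that one one one one one one sees   [S -> that]

S => S sees => S one sees => S one one sees => S one one one sees => S one one one one sees => S one one one one one sees => S one one one one one one sees => that one one one one one one sees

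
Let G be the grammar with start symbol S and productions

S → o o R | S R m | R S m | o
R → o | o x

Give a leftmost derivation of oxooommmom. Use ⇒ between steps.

S ⇒ SRm ⇒ RSmRm ⇒ oxSmRm ⇒ oxRSmmRm ⇒ oxoSmmRm ⇒ oxoSRmmmRm ⇒ oxooRmmmRm ⇒ oxooommmRm ⇒ oxooommmom

S ⇒ SRm   [S → S R m]
SRm ⇒ RSmRm   [S → R S m]
RSmRm ⇒ oxSmRm   [R → o x]
oxSmRm ⇒ oxRSmmRm   [S → R S m]
oxRSmmRm ⇒ oxoSmmRm   [R → o]
oxoSmmRm ⇒ oxoSRmmmRm   [S → S R m]
oxoSRmmmRm ⇒ oxooRmmmRm   [S → o]
oxooRmmmRm ⇒ oxooommmRm   [R → o]
oxooommmRm ⇒ oxooommmom   [R → o]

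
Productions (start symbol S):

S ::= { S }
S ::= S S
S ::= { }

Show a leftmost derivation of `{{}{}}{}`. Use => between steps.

S => SS   [S ::= S S]
SS => {S}S   [S ::= { S }]
{S}S => {SS}S   [S ::= S S]
{SS}S => {{}S}S   [S ::= { }]
{{}S}S => {{}{}}S   [S ::= { }]
{{}{}}S => {{}{}}{}   [S ::= { }]

S=>SS=>{S}S=>{SS}S=>{{}S}S=>{{}{}}S=>{{}{}}{}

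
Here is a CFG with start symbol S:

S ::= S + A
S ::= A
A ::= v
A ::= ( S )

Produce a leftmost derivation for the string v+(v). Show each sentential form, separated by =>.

S => S+A => A+A => v+A => v+(S) => v+(A) => v+(v)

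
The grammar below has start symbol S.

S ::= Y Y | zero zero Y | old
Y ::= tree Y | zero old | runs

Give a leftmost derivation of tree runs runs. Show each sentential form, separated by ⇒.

S ⇒ Y Y ⇒ tree Y Y ⇒ tree runs Y ⇒ tree runs runs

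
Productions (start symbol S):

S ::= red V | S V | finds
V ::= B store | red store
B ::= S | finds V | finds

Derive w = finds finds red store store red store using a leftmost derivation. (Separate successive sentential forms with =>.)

S => S V   [S ::= S V]
S V => S V V   [S ::= S V]
S V V => finds V V   [S ::= finds]
finds V V => finds B store V   [V ::= B store]
finds B store V => finds finds V store V   [B ::= finds V]
finds finds V store V => finds finds red store store V   [V ::= red store]
finds finds red store store V => finds finds red store store red store   [V ::= red store]

S => S V => S V V => finds V V => finds B store V => finds finds V store V => finds finds red store store V => finds finds red store store red store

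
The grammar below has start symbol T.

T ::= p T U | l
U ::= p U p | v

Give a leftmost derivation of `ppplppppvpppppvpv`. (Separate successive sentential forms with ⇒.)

T ⇒ pTU ⇒ ppTUU ⇒ pppTUUU ⇒ ppplUUU ⇒ ppplpUpUU ⇒ ppplppUppUU ⇒ ppplpppUpppUU ⇒ ppplppppUppppUU ⇒ ppplppppvppppUU ⇒ ppplppppvpppppUpU ⇒ ppplppppvpppppvpU ⇒ ppplppppvpppppvpv

T ⇒ pTU   [T ::= p T U]
pTU ⇒ ppTUU   [T ::= p T U]
ppTUU ⇒ pppTUUU   [T ::= p T U]
pppTUUU ⇒ ppplUUU   [T ::= l]
ppplUUU ⇒ ppplpUpUU   [U ::= p U p]
ppplpUpUU ⇒ ppplppUppUU   [U ::= p U p]
ppplppUppUU ⇒ ppplpppUpppUU   [U ::= p U p]
ppplpppUpppUU ⇒ ppplppppUppppUU   [U ::= p U p]
ppplppppUppppUU ⇒ ppplppppvppppUU   [U ::= v]
ppplppppvppppUU ⇒ ppplppppvpppppUpU   [U ::= p U p]
ppplppppvpppppUpU ⇒ ppplppppvpppppvpU   [U ::= v]
ppplppppvpppppvpU ⇒ ppplppppvpppppvpv   [U ::= v]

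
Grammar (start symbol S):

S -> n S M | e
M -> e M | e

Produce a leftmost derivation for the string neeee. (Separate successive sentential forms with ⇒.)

S ⇒ nSM   [S -> n S M]
nSM ⇒ neM   [S -> e]
neM ⇒ neeM   [M -> e M]
neeM ⇒ neeeM   [M -> e M]
neeeM ⇒ neeee   [M -> e]

S ⇒ nSM ⇒ neM ⇒ neeM ⇒ neeeM ⇒ neeee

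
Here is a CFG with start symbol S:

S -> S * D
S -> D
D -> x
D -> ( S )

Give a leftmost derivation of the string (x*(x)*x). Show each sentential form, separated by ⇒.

S⇒D⇒(S)⇒(S*D)⇒(S*D*D)⇒(D*D*D)⇒(x*D*D)⇒(x*(S)*D)⇒(x*(D)*D)⇒(x*(x)*D)⇒(x*(x)*x)

S ⇒ D   [S -> D]
D ⇒ (S)   [D -> ( S )]
(S) ⇒ (S*D)   [S -> S * D]
(S*D) ⇒ (S*D*D)   [S -> S * D]
(S*D*D) ⇒ (D*D*D)   [S -> D]
(D*D*D) ⇒ (x*D*D)   [D -> x]
(x*D*D) ⇒ (x*(S)*D)   [D -> ( S )]
(x*(S)*D) ⇒ (x*(D)*D)   [S -> D]
(x*(D)*D) ⇒ (x*(x)*D)   [D -> x]
(x*(x)*D) ⇒ (x*(x)*x)   [D -> x]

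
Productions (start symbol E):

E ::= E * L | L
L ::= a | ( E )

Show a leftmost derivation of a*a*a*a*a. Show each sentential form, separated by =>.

E => E*L   [E ::= E * L]
E*L => E*L*L   [E ::= E * L]
E*L*L => E*L*L*L   [E ::= E * L]
E*L*L*L => E*L*L*L*L   [E ::= E * L]
E*L*L*L*L => L*L*L*L*L   [E ::= L]
L*L*L*L*L => a*L*L*L*L   [L ::= a]
a*L*L*L*L => a*a*L*L*L   [L ::= a]
a*a*L*L*L => a*a*a*L*L   [L ::= a]
a*a*a*L*L => a*a*a*a*L   [L ::= a]
a*a*a*a*L => a*a*a*a*a   [L ::= a]

E => E*L => E*L*L => E*L*L*L => E*L*L*L*L => L*L*L*L*L => a*L*L*L*L => a*a*L*L*L => a*a*a*L*L => a*a*a*a*L => a*a*a*a*a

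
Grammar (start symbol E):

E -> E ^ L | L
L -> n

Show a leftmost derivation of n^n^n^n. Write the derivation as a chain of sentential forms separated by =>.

E => E^L   [E -> E ^ L]
E^L => E^L^L   [E -> E ^ L]
E^L^L => E^L^L^L   [E -> E ^ L]
E^L^L^L => L^L^L^L   [E -> L]
L^L^L^L => n^L^L^L   [L -> n]
n^L^L^L => n^n^L^L   [L -> n]
n^n^L^L => n^n^n^L   [L -> n]
n^n^n^L => n^n^n^n   [L -> n]

E => E^L => E^L^L => E^L^L^L => L^L^L^L => n^L^L^L => n^n^L^L => n^n^n^L => n^n^n^n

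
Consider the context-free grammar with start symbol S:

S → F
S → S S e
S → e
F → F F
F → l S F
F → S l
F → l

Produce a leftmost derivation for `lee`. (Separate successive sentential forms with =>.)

S=>SSe=>FSe=>lSe=>lee

S => SSe   [S → S S e]
SSe => FSe   [S → F]
FSe => lSe   [F → l]
lSe => lee   [S → e]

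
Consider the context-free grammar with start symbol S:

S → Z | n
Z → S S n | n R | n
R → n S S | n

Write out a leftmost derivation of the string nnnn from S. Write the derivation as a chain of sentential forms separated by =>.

S => Z   [S → Z]
Z => SSn   [Z → S S n]
SSn => nSn   [S → n]
nSn => nZn   [S → Z]
nZn => nnRn   [Z → n R]
nnRn => nnnn   [R → n]

S => Z => SSn => nSn => nZn => nnRn => nnnn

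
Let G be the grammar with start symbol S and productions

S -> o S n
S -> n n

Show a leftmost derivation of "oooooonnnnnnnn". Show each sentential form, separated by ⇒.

S ⇒ oSn   [S -> o S n]
oSn ⇒ ooSnn   [S -> o S n]
ooSnn ⇒ oooSnnn   [S -> o S n]
oooSnnn ⇒ ooooSnnnn   [S -> o S n]
ooooSnnnn ⇒ oooooSnnnnn   [S -> o S n]
oooooSnnnnn ⇒ ooooooSnnnnnn   [S -> o S n]
ooooooSnnnnnn ⇒ oooooonnnnnnnn   [S -> n n]

S ⇒ oSn ⇒ ooSnn ⇒ oooSnnn ⇒ ooooSnnnn ⇒ oooooSnnnnn ⇒ ooooooSnnnnnn ⇒ oooooonnnnnnnn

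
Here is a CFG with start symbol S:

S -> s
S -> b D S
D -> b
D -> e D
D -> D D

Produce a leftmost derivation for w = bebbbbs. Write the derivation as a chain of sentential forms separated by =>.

S=>bDS=>beDS=>beDDS=>beDDDS=>bebDDS=>bebDDDS=>bebbDDS=>bebbbDS=>bebbbbS=>bebbbbs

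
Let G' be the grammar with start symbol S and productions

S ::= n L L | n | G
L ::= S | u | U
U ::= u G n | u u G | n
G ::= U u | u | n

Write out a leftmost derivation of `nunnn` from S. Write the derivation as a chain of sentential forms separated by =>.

S => nLL => nUL => nuGnL => nunnL => nunnS => nunnG => nunnn

S => nLL   [S ::= n L L]
nLL => nUL   [L ::= U]
nUL => nuGnL   [U ::= u G n]
nuGnL => nunnL   [G ::= n]
nunnL => nunnS   [L ::= S]
nunnS => nunnG   [S ::= G]
nunnG => nunnn   [G ::= n]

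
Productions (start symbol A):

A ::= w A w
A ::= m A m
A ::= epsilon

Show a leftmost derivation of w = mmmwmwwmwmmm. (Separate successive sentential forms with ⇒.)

A ⇒ mAm ⇒ mmAmm ⇒ mmmAmmm ⇒ mmmwAwmmm ⇒ mmmwmAmwmmm ⇒ mmmwmwAwmwmmm ⇒ mmmwmwwmwmmm

A ⇒ mAm   [A ::= m A m]
mAm ⇒ mmAmm   [A ::= m A m]
mmAmm ⇒ mmmAmmm   [A ::= m A m]
mmmAmmm ⇒ mmmwAwmmm   [A ::= w A w]
mmmwAwmmm ⇒ mmmwmAmwmmm   [A ::= m A m]
mmmwmAmwmmm ⇒ mmmwmwAwmwmmm   [A ::= w A w]
mmmwmwAwmwmmm ⇒ mmmwmwwmwmmm   [A ::= epsilon]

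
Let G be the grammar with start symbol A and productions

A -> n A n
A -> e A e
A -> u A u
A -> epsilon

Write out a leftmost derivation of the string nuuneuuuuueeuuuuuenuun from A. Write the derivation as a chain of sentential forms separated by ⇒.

A ⇒ nAn   [A -> n A n]
nAn ⇒ nuAun   [A -> u A u]
nuAun ⇒ nuuAuun   [A -> u A u]
nuuAuun ⇒ nuunAnuun   [A -> n A n]
nuunAnuun ⇒ nuuneAenuun   [A -> e A e]
nuuneAenuun ⇒ nuuneuAuenuun   [A -> u A u]
nuuneuAuenuun ⇒ nuuneuuAuuenuun   [A -> u A u]
nuuneuuAuuenuun ⇒ nuuneuuuAuuuenuun   [A -> u A u]
nuuneuuuAuuuenuun ⇒ nuuneuuuuAuuuuenuun   [A -> u A u]
nuuneuuuuAuuuuenuun ⇒ nuuneuuuuuAuuuuuenuun   [A -> u A u]
nuuneuuuuuAuuuuuenuun ⇒ nuuneuuuuueAeuuuuuenuun   [A -> e A e]
nuuneuuuuueAeuuuuuenuun ⇒ nuuneuuuuueeuuuuuenuun   [A -> epsilon]

A⇒nAn⇒nuAun⇒nuuAuun⇒nuunAnuun⇒nuuneAenuun⇒nuuneuAuenuun⇒nuuneuuAuuenuun⇒nuuneuuuAuuuenuun⇒nuuneuuuuAuuuuenuun⇒nuuneuuuuuAuuuuuenuun⇒nuuneuuuuueAeuuuuuenuun⇒nuuneuuuuueeuuuuuenuun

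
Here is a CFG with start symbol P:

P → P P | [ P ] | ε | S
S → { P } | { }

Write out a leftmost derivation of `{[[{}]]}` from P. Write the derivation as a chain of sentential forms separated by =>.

P => PP => SP => {P}P => {PP}P => {[P]P}P => {[PP]P}P => {[[P]P]P}P => {[[S]P]P}P => {[[{}]P]P}P => {[[{}]]P}P => {[[{}]]}P => {[[{}]]}

P => PP   [P → P P]
PP => SP   [P → S]
SP => {P}P   [S → { P }]
{P}P => {PP}P   [P → P P]
{PP}P => {[P]P}P   [P → [ P ]]
{[P]P}P => {[PP]P}P   [P → P P]
{[PP]P}P => {[[P]P]P}P   [P → [ P ]]
{[[P]P]P}P => {[[S]P]P}P   [P → S]
{[[S]P]P}P => {[[{}]P]P}P   [S → { }]
{[[{}]P]P}P => {[[{}]]P}P   [P → ε]
{[[{}]]P}P => {[[{}]]}P   [P → ε]
{[[{}]]}P => {[[{}]]}   [P → ε]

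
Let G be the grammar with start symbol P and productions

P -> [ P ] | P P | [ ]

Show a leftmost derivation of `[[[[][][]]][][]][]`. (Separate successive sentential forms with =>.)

P => PP   [P -> P P]
PP => [P]P   [P -> [ P ]]
[P]P => [PP]P   [P -> P P]
[PP]P => [PPP]P   [P -> P P]
[PPP]P => [[P]PP]P   [P -> [ P ]]
[[P]PP]P => [[[P]]PP]P   [P -> [ P ]]
[[[P]]PP]P => [[[PP]]PP]P   [P -> P P]
[[[PP]]PP]P => [[[PPP]]PP]P   [P -> P P]
[[[PPP]]PP]P => [[[[]PP]]PP]P   [P -> [ ]]
[[[[]PP]]PP]P => [[[[][]P]]PP]P   [P -> [ ]]
[[[[][]P]]PP]P => [[[[][][]]]PP]P   [P -> [ ]]
[[[[][][]]]PP]P => [[[[][][]]][]P]P   [P -> [ ]]
[[[[][][]]][]P]P => [[[[][][]]][][]]P   [P -> [ ]]
[[[[][][]]][][]]P => [[[[][][]]][][]][]   [P -> [ ]]

P => PP => [P]P => [PP]P => [PPP]P => [[P]PP]P => [[[P]]PP]P => [[[PP]]PP]P => [[[PPP]]PP]P => [[[[]PP]]PP]P => [[[[][]P]]PP]P => [[[[][][]]]PP]P => [[[[][][]]][]P]P => [[[[][][]]][][]]P => [[[[][][]]][][]][]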